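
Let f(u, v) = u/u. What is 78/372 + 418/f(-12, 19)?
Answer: 25929/62 ≈ 418.21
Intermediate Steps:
f(u, v) = 1
78/372 + 418/f(-12, 19) = 78/372 + 418/1 = 78*(1/372) + 418*1 = 13/62 + 418 = 25929/62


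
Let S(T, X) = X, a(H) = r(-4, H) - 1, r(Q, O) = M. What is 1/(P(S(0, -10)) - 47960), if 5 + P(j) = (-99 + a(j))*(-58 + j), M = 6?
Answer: -1/41573 ≈ -2.4054e-5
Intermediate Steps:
r(Q, O) = 6
a(H) = 5 (a(H) = 6 - 1 = 5)
P(j) = 5447 - 94*j (P(j) = -5 + (-99 + 5)*(-58 + j) = -5 - 94*(-58 + j) = -5 + (5452 - 94*j) = 5447 - 94*j)
1/(P(S(0, -10)) - 47960) = 1/((5447 - 94*(-10)) - 47960) = 1/((5447 + 940) - 47960) = 1/(6387 - 47960) = 1/(-41573) = -1/41573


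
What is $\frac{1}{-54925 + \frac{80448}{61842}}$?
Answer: $- \frac{10307}{566098567} \approx -1.8207 \cdot 10^{-5}$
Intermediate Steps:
$\frac{1}{-54925 + \frac{80448}{61842}} = \frac{1}{-54925 + 80448 \cdot \frac{1}{61842}} = \frac{1}{-54925 + \frac{13408}{10307}} = \frac{1}{- \frac{566098567}{10307}} = - \frac{10307}{566098567}$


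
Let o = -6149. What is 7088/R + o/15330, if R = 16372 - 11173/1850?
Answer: 14845784977/464146823910 ≈ 0.031985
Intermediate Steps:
R = 30277027/1850 (R = 16372 - 11173/1850 = 30277027/1850 ≈ 16366.)
7088/R + o/15330 = 7088/(30277027/1850) - 6149/15330 = 7088*(1850/30277027) - 6149*1/15330 = 13112800/30277027 - 6149/15330 = 14845784977/464146823910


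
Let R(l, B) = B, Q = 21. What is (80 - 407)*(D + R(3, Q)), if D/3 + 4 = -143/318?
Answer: -265197/106 ≈ -2501.9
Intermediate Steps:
D = -1415/106 (D = -12 + 3*(-143/318) = -12 - 143/106 = -1415/106 ≈ -13.349)
(80 - 407)*(D + R(3, Q)) = (80 - 407)*(-1415/106 + 21) = -327*811/106 = -265197/106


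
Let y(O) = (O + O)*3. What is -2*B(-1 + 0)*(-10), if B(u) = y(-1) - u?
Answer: -100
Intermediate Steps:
y(O) = 6*O (y(O) = (2*O)*3 = 6*O)
B(u) = -6 - u (B(u) = 6*(-1) - u = -6 - u)
-2*B(-1 + 0)*(-10) = -2*(-6 - (-1 + 0))*(-10) = -2*(-6 - 1*(-1))*(-10) = -2*(-6 + 1)*(-10) = -2*(-5)*(-10) = 10*(-10) = -100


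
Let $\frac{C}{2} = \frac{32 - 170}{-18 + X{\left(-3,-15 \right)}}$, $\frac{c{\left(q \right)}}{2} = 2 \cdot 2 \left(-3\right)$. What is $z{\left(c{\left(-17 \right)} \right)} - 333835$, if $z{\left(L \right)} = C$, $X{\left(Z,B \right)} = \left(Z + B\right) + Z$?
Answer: $- \frac{4339763}{13} \approx -3.3383 \cdot 10^{5}$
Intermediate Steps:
$X{\left(Z,B \right)} = B + 2 Z$ ($X{\left(Z,B \right)} = \left(B + Z\right) + Z = B + 2 Z$)
$c{\left(q \right)} = -24$ ($c{\left(q \right)} = 2 \cdot 2 \cdot 2 \left(-3\right) = 2 \cdot 4 \left(-3\right) = 2 \left(-12\right) = -24$)
$C = \frac{92}{13}$ ($C = 2 \frac{32 - 170}{-18 + \left(-15 + 2 \left(-3\right)\right)} = 2 \left(- \frac{138}{-18 - 21}\right) = 2 \left(- \frac{138}{-39}\right) = 2 \left(\left(-138\right) \left(- \frac{1}{39}\right)\right) = 2 \cdot \frac{46}{13} = \frac{92}{13} \approx 7.0769$)
$z{\left(L \right)} = \frac{92}{13}$
$z{\left(c{\left(-17 \right)} \right)} - 333835 = \frac{92}{13} - 333835 = - \frac{4339763}{13}$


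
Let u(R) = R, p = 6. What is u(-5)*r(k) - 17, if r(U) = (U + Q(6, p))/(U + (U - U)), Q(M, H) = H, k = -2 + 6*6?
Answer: -389/17 ≈ -22.882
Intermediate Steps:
k = 34 (k = -2 + 36 = 34)
r(U) = (6 + U)/U (r(U) = (U + 6)/(U + (U - U)) = (6 + U)/(U + 0) = (6 + U)/U)
u(-5)*r(k) - 17 = -5*(6 + 34)/34 - 17 = -5*40/34 - 17 = -5*20/17 - 17 = -100/17 - 17 = -389/17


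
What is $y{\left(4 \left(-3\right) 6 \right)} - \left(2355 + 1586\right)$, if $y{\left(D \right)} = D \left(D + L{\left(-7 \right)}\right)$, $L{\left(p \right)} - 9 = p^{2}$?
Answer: $-2933$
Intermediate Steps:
$L{\left(p \right)} = 9 + p^{2}$
$y{\left(D \right)} = D \left(58 + D\right)$ ($y{\left(D \right)} = D \left(D + \left(9 + \left(-7\right)^{2}\right)\right) = D \left(D + \left(9 + 49\right)\right) = D \left(D + 58\right) = D \left(58 + D\right)$)
$y{\left(4 \left(-3\right) 6 \right)} - \left(2355 + 1586\right) = 4 \left(-3\right) 6 \left(58 + 4 \left(-3\right) 6\right) - \left(2355 + 1586\right) = \left(-12\right) 6 \left(58 - 72\right) - 3941 = - 72 \left(58 - 72\right) - 3941 = \left(-72\right) \left(-14\right) - 3941 = 1008 - 3941 = -2933$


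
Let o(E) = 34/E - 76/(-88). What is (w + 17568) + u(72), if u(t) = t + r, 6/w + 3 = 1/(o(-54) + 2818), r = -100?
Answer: 29355682758/1673833 ≈ 17538.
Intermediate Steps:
o(E) = 19/22 + 34/E (o(E) = 34/E - 76*(-1/88) = 34/E + 19/22 = 19/22 + 34/E)
w = -3348062/1673833 (w = 6/(-3 + 1/((19/22 + 34/(-54)) + 2818)) = 6/(-3 + 1/((19/22 + 34*(-1/54)) + 2818)) = 6/(-3 + 1/((19/22 - 17/27) + 2818)) = 6/(-3 + 1/(139/594 + 2818)) = 6/(-3 + 1/(1674031/594)) = 6/(-3 + 594/1674031) = 6/(-5021499/1674031) = 6*(-1674031/5021499) = -3348062/1673833 ≈ -2.0002)
u(t) = -100 + t (u(t) = t - 100 = -100 + t)
(w + 17568) + u(72) = (-3348062/1673833 + 17568) + (-100 + 72) = 29402550082/1673833 - 28 = 29355682758/1673833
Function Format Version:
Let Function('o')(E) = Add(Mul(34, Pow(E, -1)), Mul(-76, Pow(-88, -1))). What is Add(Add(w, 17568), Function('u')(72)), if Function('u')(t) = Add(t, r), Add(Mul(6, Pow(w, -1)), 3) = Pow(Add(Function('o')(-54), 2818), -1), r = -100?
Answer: Rational(29355682758, 1673833) ≈ 17538.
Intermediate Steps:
Function('o')(E) = Add(Rational(19, 22), Mul(34, Pow(E, -1))) (Function('o')(E) = Add(Mul(34, Pow(E, -1)), Mul(-76, Rational(-1, 88))) = Add(Mul(34, Pow(E, -1)), Rational(19, 22)) = Add(Rational(19, 22), Mul(34, Pow(E, -1))))
w = Rational(-3348062, 1673833) (w = Mul(6, Pow(Add(-3, Pow(Add(Add(Rational(19, 22), Mul(34, Pow(-54, -1))), 2818), -1)), -1)) = Mul(6, Pow(Add(-3, Pow(Add(Add(Rational(19, 22), Mul(34, Rational(-1, 54))), 2818), -1)), -1)) = Mul(6, Pow(Add(-3, Pow(Add(Add(Rational(19, 22), Rational(-17, 27)), 2818), -1)), -1)) = Mul(6, Pow(Add(-3, Pow(Add(Rational(139, 594), 2818), -1)), -1)) = Mul(6, Pow(Add(-3, Pow(Rational(1674031, 594), -1)), -1)) = Mul(6, Pow(Add(-3, Rational(594, 1674031)), -1)) = Mul(6, Pow(Rational(-5021499, 1674031), -1)) = Mul(6, Rational(-1674031, 5021499)) = Rational(-3348062, 1673833) ≈ -2.0002)
Function('u')(t) = Add(-100, t) (Function('u')(t) = Add(t, -100) = Add(-100, t))
Add(Add(w, 17568), Function('u')(72)) = Add(Add(Rational(-3348062, 1673833), 17568), Add(-100, 72)) = Add(Rational(29402550082, 1673833), -28) = Rational(29355682758, 1673833)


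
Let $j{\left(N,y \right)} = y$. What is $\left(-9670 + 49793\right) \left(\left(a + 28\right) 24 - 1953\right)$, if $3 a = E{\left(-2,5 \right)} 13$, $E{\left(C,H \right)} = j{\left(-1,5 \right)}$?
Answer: $-30533603$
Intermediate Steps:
$E{\left(C,H \right)} = 5$
$a = \frac{65}{3}$ ($a = \frac{5 \cdot 13}{3} = \frac{1}{3} \cdot 65 = \frac{65}{3} \approx 21.667$)
$\left(-9670 + 49793\right) \left(\left(a + 28\right) 24 - 1953\right) = \left(-9670 + 49793\right) \left(\left(\frac{65}{3} + 28\right) 24 - 1953\right) = 40123 \left(\frac{149}{3} \cdot 24 - 1953\right) = 40123 \left(1192 - 1953\right) = 40123 \left(-761\right) = -30533603$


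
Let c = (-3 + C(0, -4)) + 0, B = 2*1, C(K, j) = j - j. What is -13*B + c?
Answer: -29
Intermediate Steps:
C(K, j) = 0
B = 2
c = -3 (c = (-3 + 0) + 0 = -3 + 0 = -3)
-13*B + c = -13*2 - 3 = -26 - 3 = -29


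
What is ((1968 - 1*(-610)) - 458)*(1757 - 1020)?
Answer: 1562440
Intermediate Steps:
((1968 - 1*(-610)) - 458)*(1757 - 1020) = ((1968 + 610) - 458)*737 = (2578 - 458)*737 = 2120*737 = 1562440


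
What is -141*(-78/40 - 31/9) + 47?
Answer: 48457/60 ≈ 807.62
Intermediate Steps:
-141*(-78/40 - 31/9) + 47 = -141*(-78*1/40 - 31*⅑) + 47 = -141*(-39/20 - 31/9) + 47 = -141*(-971/180) + 47 = 45637/60 + 47 = 48457/60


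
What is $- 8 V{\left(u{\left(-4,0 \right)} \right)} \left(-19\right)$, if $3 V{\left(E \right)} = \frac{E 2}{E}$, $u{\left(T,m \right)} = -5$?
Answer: $\frac{304}{3} \approx 101.33$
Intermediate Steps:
$V{\left(E \right)} = \frac{2}{3}$ ($V{\left(E \right)} = \frac{E 2 \frac{1}{E}}{3} = \frac{2 E \frac{1}{E}}{3} = \frac{1}{3} \cdot 2 = \frac{2}{3}$)
$- 8 V{\left(u{\left(-4,0 \right)} \right)} \left(-19\right) = \left(-8\right) \frac{2}{3} \left(-19\right) = \left(- \frac{16}{3}\right) \left(-19\right) = \frac{304}{3}$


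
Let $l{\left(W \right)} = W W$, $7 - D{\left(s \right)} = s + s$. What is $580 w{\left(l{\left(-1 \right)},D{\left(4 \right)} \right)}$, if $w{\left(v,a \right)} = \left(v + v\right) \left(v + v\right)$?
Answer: $2320$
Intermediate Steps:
$D{\left(s \right)} = 7 - 2 s$ ($D{\left(s \right)} = 7 - \left(s + s\right) = 7 - 2 s$)
$l{\left(W \right)} = W^{2}$
$w{\left(v,a \right)} = 4 v^{2}$ ($w{\left(v,a \right)} = 2 v 2 v = 4 v^{2}$)
$580 w{\left(l{\left(-1 \right)},D{\left(4 \right)} \right)} = 580 \cdot 4 \left(\left(-1\right)^{2}\right)^{2} = 580 \cdot 4 \cdot 1^{2} = 580 \cdot 4 \cdot 1 = 580 \cdot 4 = 2320$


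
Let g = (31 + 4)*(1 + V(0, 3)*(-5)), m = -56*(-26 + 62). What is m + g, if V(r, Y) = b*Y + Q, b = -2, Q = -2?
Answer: -581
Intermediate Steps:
V(r, Y) = -2 - 2*Y (V(r, Y) = -2*Y - 2 = -2 - 2*Y)
m = -2016 (m = -56*36 = -2016)
g = 1435 (g = (31 + 4)*(1 + (-2 - 2*3)*(-5)) = 35*(1 + (-2 - 6)*(-5)) = 35*(1 - 8*(-5)) = 35*(1 + 40) = 35*41 = 1435)
m + g = -2016 + 1435 = -581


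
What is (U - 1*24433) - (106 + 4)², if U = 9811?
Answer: -26722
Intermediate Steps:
(U - 1*24433) - (106 + 4)² = (9811 - 1*24433) - (106 + 4)² = (9811 - 24433) - 1*110² = -14622 - 1*12100 = -14622 - 12100 = -26722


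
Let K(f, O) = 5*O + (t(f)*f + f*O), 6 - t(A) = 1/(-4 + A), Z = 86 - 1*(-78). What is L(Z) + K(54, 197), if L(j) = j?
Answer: 302748/25 ≈ 12110.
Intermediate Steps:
Z = 164 (Z = 86 + 78 = 164)
t(A) = 6 - 1/(-4 + A)
K(f, O) = 5*O + O*f + f*(-25 + 6*f)/(-4 + f) (K(f, O) = 5*O + (((-25 + 6*f)/(-4 + f))*f + f*O) = 5*O + (f*(-25 + 6*f)/(-4 + f) + O*f) = 5*O + (O*f + f*(-25 + 6*f)/(-4 + f)) = 5*O + O*f + f*(-25 + 6*f)/(-4 + f))
L(Z) + K(54, 197) = 164 + (54*(-25 + 6*54) + 197*(-4 + 54)*(5 + 54))/(-4 + 54) = 164 + (54*(-25 + 324) + 197*50*59)/50 = 164 + (54*299 + 581150)/50 = 164 + (16146 + 581150)/50 = 164 + (1/50)*597296 = 164 + 298648/25 = 302748/25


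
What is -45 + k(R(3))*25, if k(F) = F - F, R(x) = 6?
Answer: -45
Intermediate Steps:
k(F) = 0
-45 + k(R(3))*25 = -45 + 0*25 = -45 + 0 = -45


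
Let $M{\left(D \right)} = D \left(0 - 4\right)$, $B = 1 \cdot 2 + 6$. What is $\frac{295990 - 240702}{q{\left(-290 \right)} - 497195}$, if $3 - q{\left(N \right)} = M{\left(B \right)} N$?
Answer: $- \frac{6911}{63309} \approx -0.10916$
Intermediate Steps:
$B = 8$ ($B = 2 + 6 = 8$)
$M{\left(D \right)} = - 4 D$ ($M{\left(D \right)} = D \left(-4\right) = - 4 D$)
$q{\left(N \right)} = 3 + 32 N$ ($q{\left(N \right)} = 3 - \left(-4\right) 8 N = 3 - - 32 N = 3 + 32 N$)
$\frac{295990 - 240702}{q{\left(-290 \right)} - 497195} = \frac{295990 - 240702}{\left(3 + 32 \left(-290\right)\right) - 497195} = \frac{55288}{\left(3 - 9280\right) - 497195} = \frac{55288}{-9277 - 497195} = \frac{55288}{-506472} = 55288 \left(- \frac{1}{506472}\right) = - \frac{6911}{63309}$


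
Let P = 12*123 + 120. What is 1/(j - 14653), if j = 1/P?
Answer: -1596/23386187 ≈ -6.8245e-5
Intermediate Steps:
P = 1596 (P = 1476 + 120 = 1596)
j = 1/1596 ≈ 0.00062657
1/(j - 14653) = 1/(1/1596 - 14653) = 1/(-23386187/1596) = -1596/23386187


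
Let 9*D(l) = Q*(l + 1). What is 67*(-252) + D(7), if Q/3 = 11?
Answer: -50564/3 ≈ -16855.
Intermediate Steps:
Q = 33 (Q = 3*11 = 33)
D(l) = 11/3 + 11*l/3 (D(l) = (33*(l + 1))/9 = (33*(1 + l))/9 = (33 + 33*l)/9 = 11/3 + 11*l/3)
67*(-252) + D(7) = 67*(-252) + (11/3 + (11/3)*7) = -16884 + (11/3 + 77/3) = -16884 + 88/3 = -50564/3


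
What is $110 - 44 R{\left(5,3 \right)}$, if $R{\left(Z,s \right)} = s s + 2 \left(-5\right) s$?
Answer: $1034$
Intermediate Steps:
$R{\left(Z,s \right)} = s^{2} - 10 s$
$110 - 44 R{\left(5,3 \right)} = 110 - 44 \cdot 3 \left(-10 + 3\right) = 110 - 44 \cdot 3 \left(-7\right) = 110 - -924 = 110 + 924 = 1034$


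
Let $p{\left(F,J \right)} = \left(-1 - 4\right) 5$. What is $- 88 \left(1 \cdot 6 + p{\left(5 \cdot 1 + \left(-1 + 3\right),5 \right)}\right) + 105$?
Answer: $1777$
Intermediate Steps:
$p{\left(F,J \right)} = -25$ ($p{\left(F,J \right)} = \left(-5\right) 5 = -25$)
$- 88 \left(1 \cdot 6 + p{\left(5 \cdot 1 + \left(-1 + 3\right),5 \right)}\right) + 105 = - 88 \left(1 \cdot 6 - 25\right) + 105 = - 88 \left(6 - 25\right) + 105 = \left(-88\right) \left(-19\right) + 105 = 1672 + 105 = 1777$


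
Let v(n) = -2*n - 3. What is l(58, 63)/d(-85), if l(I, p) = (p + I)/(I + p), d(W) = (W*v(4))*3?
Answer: 1/2805 ≈ 0.00035651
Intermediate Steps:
v(n) = -3 - 2*n
d(W) = -33*W (d(W) = (W*(-3 - 2*4))*3 = (W*(-3 - 8))*3 = (W*(-11))*3 = -11*W*3 = -33*W)
l(I, p) = 1 (l(I, p) = (I + p)/(I + p) = 1)
l(58, 63)/d(-85) = 1/(-33*(-85)) = 1/2805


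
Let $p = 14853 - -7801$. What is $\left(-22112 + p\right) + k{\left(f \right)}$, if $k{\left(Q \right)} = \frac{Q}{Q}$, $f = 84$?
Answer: $543$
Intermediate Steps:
$k{\left(Q \right)} = 1$
$p = 22654$ ($p = 14853 + 7801 = 22654$)
$\left(-22112 + p\right) + k{\left(f \right)} = \left(-22112 + 22654\right) + 1 = 542 + 1 = 543$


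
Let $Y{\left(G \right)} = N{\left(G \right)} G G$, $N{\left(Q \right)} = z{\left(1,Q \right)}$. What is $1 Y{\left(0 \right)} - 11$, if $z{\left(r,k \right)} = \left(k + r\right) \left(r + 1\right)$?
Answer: $-11$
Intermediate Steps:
$z{\left(r,k \right)} = \left(1 + r\right) \left(k + r\right)$ ($z{\left(r,k \right)} = \left(k + r\right) \left(1 + r\right) = \left(1 + r\right) \left(k + r\right)$)
$N{\left(Q \right)} = 2 + 2 Q$ ($N{\left(Q \right)} = Q + 1 + 1^{2} + Q 1 = Q + 1 + 1 + Q = 2 + 2 Q$)
$Y{\left(G \right)} = G^{2} \left(2 + 2 G\right)$ ($Y{\left(G \right)} = \left(2 + 2 G\right) G G = G \left(2 + 2 G\right) G = G^{2} \left(2 + 2 G\right)$)
$1 Y{\left(0 \right)} - 11 = 1 \cdot 2 \cdot 0^{2} \left(1 + 0\right) - 11 = 1 \cdot 2 \cdot 0 \cdot 1 - 11 = 1 \cdot 0 - 11 = 0 - 11 = -11$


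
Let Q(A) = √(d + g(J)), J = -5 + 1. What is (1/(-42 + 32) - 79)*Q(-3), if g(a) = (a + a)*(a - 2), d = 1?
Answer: -5537/10 ≈ -553.70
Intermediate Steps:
J = -4
g(a) = 2*a*(-2 + a) (g(a) = (2*a)*(-2 + a) = 2*a*(-2 + a))
Q(A) = 7 (Q(A) = √(1 + 2*(-4)*(-2 - 4)) = √(1 + 2*(-4)*(-6)) = √(1 + 48) = √49 = 7)
(1/(-42 + 32) - 79)*Q(-3) = (1/(-42 + 32) - 79)*7 = (1/(-10) - 79)*7 = (-⅒ - 79)*7 = -791/10*7 = -5537/10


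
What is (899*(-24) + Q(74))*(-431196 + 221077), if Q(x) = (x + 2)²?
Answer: 3319880200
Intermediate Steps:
Q(x) = (2 + x)²
(899*(-24) + Q(74))*(-431196 + 221077) = (899*(-24) + (2 + 74)²)*(-431196 + 221077) = (-21576 + 76²)*(-210119) = (-21576 + 5776)*(-210119) = -15800*(-210119) = 3319880200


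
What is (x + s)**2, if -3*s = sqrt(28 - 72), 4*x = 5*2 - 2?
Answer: 4*(3 - I*sqrt(11))**2/9 ≈ -0.88889 - 8.8443*I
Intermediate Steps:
x = 2 (x = (5*2 - 2)/4 = (10 - 2)/4 = (1/4)*8 = 2)
s = -2*I*sqrt(11)/3 (s = -sqrt(28 - 72)/3 = -2*I*sqrt(11)/3 ≈ -2.2111*I)
(x + s)**2 = (2 - 2*I*sqrt(11)/3)**2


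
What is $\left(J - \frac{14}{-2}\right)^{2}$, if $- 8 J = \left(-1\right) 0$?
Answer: $49$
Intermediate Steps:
$J = 0$ ($J = - \frac{\left(-1\right) 0}{8} = \left(- \frac{1}{8}\right) 0 = 0$)
$\left(J - \frac{14}{-2}\right)^{2} = \left(0 - \frac{14}{-2}\right)^{2} = \left(0 - -7\right)^{2} = \left(0 + 7\right)^{2} = 7^{2} = 49$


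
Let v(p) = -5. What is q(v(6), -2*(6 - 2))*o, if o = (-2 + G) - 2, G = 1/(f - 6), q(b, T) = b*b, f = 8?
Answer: -175/2 ≈ -87.500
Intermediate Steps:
q(b, T) = b²
G = ½ (G = 1/(8 - 6) = 1/2 = ½ ≈ 0.50000)
o = -7/2 (o = (-2 + ½) - 2 = -3/2 - 2 = -7/2 ≈ -3.5000)
q(v(6), -2*(6 - 2))*o = (-5)²*(-7/2) = 25*(-7/2) = -175/2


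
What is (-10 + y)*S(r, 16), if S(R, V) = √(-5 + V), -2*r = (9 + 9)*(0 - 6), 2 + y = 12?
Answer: 0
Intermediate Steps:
y = 10 (y = -2 + 12 = 10)
r = 54 (r = -(9 + 9)*(0 - 6)/2 = -9*(-6) = -½*(-108) = 54)
(-10 + y)*S(r, 16) = (-10 + 10)*√(-5 + 16) = 0*√11 = 0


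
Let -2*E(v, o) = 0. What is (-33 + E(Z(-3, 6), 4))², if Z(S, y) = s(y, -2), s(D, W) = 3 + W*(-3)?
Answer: 1089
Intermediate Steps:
s(D, W) = 3 - 3*W
Z(S, y) = 9 (Z(S, y) = 3 - 3*(-2) = 3 + 6 = 9)
E(v, o) = 0 (E(v, o) = -½*0 = 0)
(-33 + E(Z(-3, 6), 4))² = (-33 + 0)² = (-33)² = 1089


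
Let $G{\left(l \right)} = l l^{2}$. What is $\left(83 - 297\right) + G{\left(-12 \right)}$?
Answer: $-1942$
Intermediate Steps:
$G{\left(l \right)} = l^{3}$
$\left(83 - 297\right) + G{\left(-12 \right)} = \left(83 - 297\right) + \left(-12\right)^{3} = -214 - 1728 = -1942$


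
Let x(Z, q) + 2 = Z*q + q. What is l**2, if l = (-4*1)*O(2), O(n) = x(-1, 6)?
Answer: 64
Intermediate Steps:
x(Z, q) = -2 + q + Z*q (x(Z, q) = -2 + (Z*q + q) = -2 + (q + Z*q) = -2 + q + Z*q)
O(n) = -2 (O(n) = -2 + 6 - 1*6 = -2 + 6 - 6 = -2)
l = 8 (l = -4*1*(-2) = -4*(-2) = 8)
l**2 = 8**2 = 64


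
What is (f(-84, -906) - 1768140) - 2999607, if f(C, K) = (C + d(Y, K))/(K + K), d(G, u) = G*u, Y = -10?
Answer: -719930545/151 ≈ -4.7678e+6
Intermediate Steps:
f(C, K) = (C - 10*K)/(2*K) (f(C, K) = (C - 10*K)/(K + K) = (C - 10*K)/((2*K)) = (C - 10*K)*(1/(2*K)) = (C - 10*K)/(2*K))
(f(-84, -906) - 1768140) - 2999607 = ((-5 + (½)*(-84)/(-906)) - 1768140) - 2999607 = ((-5 + (½)*(-84)*(-1/906)) - 1768140) - 2999607 = ((-5 + 7/151) - 1768140) - 2999607 = (-748/151 - 1768140) - 2999607 = -266989888/151 - 2999607 = -719930545/151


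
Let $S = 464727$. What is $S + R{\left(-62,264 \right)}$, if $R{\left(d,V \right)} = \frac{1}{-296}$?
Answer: $\frac{137559191}{296} \approx 4.6473 \cdot 10^{5}$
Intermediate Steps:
$R{\left(d,V \right)} = - \frac{1}{296}$
$S + R{\left(-62,264 \right)} = 464727 - \frac{1}{296} = \frac{137559191}{296}$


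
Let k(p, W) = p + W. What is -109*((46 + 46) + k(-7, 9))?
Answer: -10246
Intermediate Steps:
k(p, W) = W + p
-109*((46 + 46) + k(-7, 9)) = -109*((46 + 46) + (9 - 7)) = -109*(92 + 2) = -109*94 = -10246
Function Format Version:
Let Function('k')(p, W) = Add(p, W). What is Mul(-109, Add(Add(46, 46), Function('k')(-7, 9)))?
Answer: -10246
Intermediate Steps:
Function('k')(p, W) = Add(W, p)
Mul(-109, Add(Add(46, 46), Function('k')(-7, 9))) = Mul(-109, Add(Add(46, 46), Add(9, -7))) = Mul(-109, Add(92, 2)) = Mul(-109, 94) = -10246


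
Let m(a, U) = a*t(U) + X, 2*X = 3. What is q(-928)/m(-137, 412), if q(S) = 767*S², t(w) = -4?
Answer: 1321056256/1099 ≈ 1.2021e+6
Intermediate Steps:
X = 3/2 (X = (½)*3 = 3/2 ≈ 1.5000)
m(a, U) = 3/2 - 4*a (m(a, U) = a*(-4) + 3/2 = -4*a + 3/2 = 3/2 - 4*a)
q(-928)/m(-137, 412) = (767*(-928)²)/(3/2 - 4*(-137)) = (767*861184)/(3/2 + 548) = 660528128/(1099/2) = 660528128*(2/1099) = 1321056256/1099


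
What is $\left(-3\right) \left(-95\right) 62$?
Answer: $17670$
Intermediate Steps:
$\left(-3\right) \left(-95\right) 62 = 285 \cdot 62 = 17670$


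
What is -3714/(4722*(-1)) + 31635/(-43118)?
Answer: 1793297/33933866 ≈ 0.052847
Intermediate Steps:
-3714/(4722*(-1)) + 31635/(-43118) = -3714/(-4722) + 31635*(-1/43118) = -3714*(-1/4722) - 31635/43118 = 619/787 - 31635/43118 = 1793297/33933866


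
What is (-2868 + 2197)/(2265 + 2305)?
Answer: -671/4570 ≈ -0.14683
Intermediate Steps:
(-2868 + 2197)/(2265 + 2305) = -671/4570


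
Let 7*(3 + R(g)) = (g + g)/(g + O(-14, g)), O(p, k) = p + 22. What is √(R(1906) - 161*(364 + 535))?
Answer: 4*I*√405969763353/6699 ≈ 380.45*I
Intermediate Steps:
O(p, k) = 22 + p
R(g) = -3 + 2*g/(7*(8 + g)) (R(g) = -3 + ((g + g)/(g + (22 - 14)))/7 = -3 + ((2*g)/(g + 8))/7 = -3 + ((2*g)/(8 + g))/7 = -3 + (2*g/(8 + g))/7 = -3 + 2*g/(7*(8 + g)))
√(R(1906) - 161*(364 + 535)) = √((-168 - 19*1906)/(7*(8 + 1906)) - 161*(364 + 535)) = √((⅐)*(-168 - 36214)/1914 - 161*899) = √((⅐)*(1/1914)*(-36382) - 144739) = √(-18191/6699 - 144739) = √(-969624752/6699) = 4*I*√405969763353/6699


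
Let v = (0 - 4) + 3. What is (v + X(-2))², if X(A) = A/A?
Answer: 0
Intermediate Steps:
X(A) = 1
v = -1 (v = -4 + 3 = -1)
(v + X(-2))² = (-1 + 1)² = 0² = 0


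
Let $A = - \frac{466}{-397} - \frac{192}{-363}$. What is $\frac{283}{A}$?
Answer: $\frac{13594471}{81794} \approx 166.2$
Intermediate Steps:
$A = \frac{81794}{48037}$ ($A = \left(-466\right) \left(- \frac{1}{397}\right) - - \frac{64}{121} = \frac{466}{397} + \frac{64}{121} = \frac{81794}{48037} \approx 1.7027$)
$\frac{283}{A} = \frac{283}{\frac{81794}{48037}} = 283 \cdot \frac{48037}{81794} = \frac{13594471}{81794}$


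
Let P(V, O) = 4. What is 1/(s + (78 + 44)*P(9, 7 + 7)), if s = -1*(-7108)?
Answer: 1/7596 ≈ 0.00013165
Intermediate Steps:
s = 7108
1/(s + (78 + 44)*P(9, 7 + 7)) = 1/(7108 + (78 + 44)*4) = 1/(7108 + 122*4) = 1/(7108 + 488) = 1/7596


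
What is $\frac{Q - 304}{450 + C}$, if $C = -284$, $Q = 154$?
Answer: $- \frac{75}{83} \approx -0.90361$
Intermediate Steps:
$\frac{Q - 304}{450 + C} = \frac{154 - 304}{450 - 284} = - \frac{150}{166} = \left(-150\right) \frac{1}{166} = - \frac{75}{83}$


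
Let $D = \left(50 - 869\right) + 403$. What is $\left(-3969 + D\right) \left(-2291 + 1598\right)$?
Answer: $3038805$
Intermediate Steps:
$D = -416$ ($D = -819 + 403 = -416$)
$\left(-3969 + D\right) \left(-2291 + 1598\right) = \left(-3969 - 416\right) \left(-2291 + 1598\right) = \left(-4385\right) \left(-693\right) = 3038805$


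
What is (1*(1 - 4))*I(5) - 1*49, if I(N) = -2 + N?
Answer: -58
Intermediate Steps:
(1*(1 - 4))*I(5) - 1*49 = (1*(1 - 4))*(-2 + 5) - 1*49 = (1*(-3))*3 - 49 = -3*3 - 49 = -9 - 49 = -58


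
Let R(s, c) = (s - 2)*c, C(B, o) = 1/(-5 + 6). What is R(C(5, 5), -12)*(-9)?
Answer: -108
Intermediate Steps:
C(B, o) = 1 (C(B, o) = 1/1 = 1)
R(s, c) = c*(-2 + s) (R(s, c) = (-2 + s)*c = c*(-2 + s))
R(C(5, 5), -12)*(-9) = -12*(-2 + 1)*(-9) = -12*(-1)*(-9) = 12*(-9) = -108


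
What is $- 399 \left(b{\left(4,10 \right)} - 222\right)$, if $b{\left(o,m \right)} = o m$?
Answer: $72618$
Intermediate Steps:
$b{\left(o,m \right)} = m o$
$- 399 \left(b{\left(4,10 \right)} - 222\right) = - 399 \left(10 \cdot 4 - 222\right) = - 399 \left(40 - 222\right) = \left(-399\right) \left(-182\right) = 72618$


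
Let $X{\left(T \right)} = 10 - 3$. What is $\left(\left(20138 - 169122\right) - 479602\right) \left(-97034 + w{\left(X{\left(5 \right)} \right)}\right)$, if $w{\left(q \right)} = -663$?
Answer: $61410966442$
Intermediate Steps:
$X{\left(T \right)} = 7$ ($X{\left(T \right)} = 10 - 3 = 7$)
$\left(\left(20138 - 169122\right) - 479602\right) \left(-97034 + w{\left(X{\left(5 \right)} \right)}\right) = \left(\left(20138 - 169122\right) - 479602\right) \left(-97034 - 663\right) = \left(\left(20138 - 169122\right) - 479602\right) \left(-97697\right) = \left(-148984 - 479602\right) \left(-97697\right) = \left(-628586\right) \left(-97697\right) = 61410966442$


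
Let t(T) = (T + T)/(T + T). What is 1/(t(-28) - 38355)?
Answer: -1/38354 ≈ -2.6073e-5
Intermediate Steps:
t(T) = 1 (t(T) = (2*T)/((2*T)) = (2*T)*(1/(2*T)) = 1)
1/(t(-28) - 38355) = 1/(1 - 38355) = 1/(-38354) = -1/38354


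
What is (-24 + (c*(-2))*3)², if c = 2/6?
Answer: 676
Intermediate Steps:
c = ⅓ (c = 2*(⅙) = ⅓ ≈ 0.33333)
(-24 + (c*(-2))*3)² = (-24 + ((⅓)*(-2))*3)² = (-24 - ⅔*3)² = (-24 - 2)² = (-26)² = 676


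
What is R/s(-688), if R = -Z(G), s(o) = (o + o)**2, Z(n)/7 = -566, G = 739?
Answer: 1981/946688 ≈ 0.0020926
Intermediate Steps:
Z(n) = -3962 (Z(n) = 7*(-566) = -3962)
s(o) = 4*o**2 (s(o) = (2*o)**2 = 4*o**2)
R = 3962 (R = -1*(-3962) = 3962)
R/s(-688) = 3962/((4*(-688)**2)) = 3962/((4*473344)) = 3962/1893376 = 3962*(1/1893376) = 1981/946688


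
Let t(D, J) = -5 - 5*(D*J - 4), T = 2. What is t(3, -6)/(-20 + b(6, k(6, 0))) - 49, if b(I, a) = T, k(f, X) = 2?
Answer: -329/6 ≈ -54.833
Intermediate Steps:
b(I, a) = 2
t(D, J) = 15 - 5*D*J (t(D, J) = -5 - 5*(-4 + D*J) = -5 + (20 - 5*D*J) = 15 - 5*D*J)
t(3, -6)/(-20 + b(6, k(6, 0))) - 49 = (15 - 5*3*(-6))/(-20 + 2) - 49 = (15 + 90)/(-18) - 49 = 105*(-1/18) - 49 = -35/6 - 49 = -329/6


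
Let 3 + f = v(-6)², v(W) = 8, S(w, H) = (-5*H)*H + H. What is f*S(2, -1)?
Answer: -366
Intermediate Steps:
S(w, H) = H - 5*H² (S(w, H) = -5*H² + H = H - 5*H²)
f = 61 (f = -3 + 8² = -3 + 64 = 61)
f*S(2, -1) = 61*(-(1 - 5*(-1))) = 61*(-(1 + 5)) = 61*(-1*6) = 61*(-6) = -366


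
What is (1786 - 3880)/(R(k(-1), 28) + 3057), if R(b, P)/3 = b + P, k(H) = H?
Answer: -349/523 ≈ -0.66730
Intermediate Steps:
R(b, P) = 3*P + 3*b (R(b, P) = 3*(b + P) = 3*(P + b) = 3*P + 3*b)
(1786 - 3880)/(R(k(-1), 28) + 3057) = (1786 - 3880)/((3*28 + 3*(-1)) + 3057) = -2094/((84 - 3) + 3057) = -2094/(81 + 3057) = -2094/3138 = -2094*1/3138 = -349/523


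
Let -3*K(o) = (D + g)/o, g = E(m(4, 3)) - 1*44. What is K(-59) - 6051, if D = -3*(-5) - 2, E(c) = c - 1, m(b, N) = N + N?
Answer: -1071053/177 ≈ -6051.1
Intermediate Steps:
m(b, N) = 2*N
E(c) = -1 + c
D = 13 (D = 15 - 2 = 13)
g = -39 (g = (-1 + 2*3) - 1*44 = (-1 + 6) - 44 = 5 - 44 = -39)
K(o) = 26/(3*o) (K(o) = -(13 - 39)/(3*o) = -(-26)/(3*o) = 26/(3*o))
K(-59) - 6051 = (26/3)/(-59) - 6051 = (26/3)*(-1/59) - 6051 = -26/177 - 6051 = -1071053/177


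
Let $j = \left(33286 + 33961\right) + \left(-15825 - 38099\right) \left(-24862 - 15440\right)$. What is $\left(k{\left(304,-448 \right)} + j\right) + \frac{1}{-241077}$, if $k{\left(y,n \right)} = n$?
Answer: $\frac{523935500139218}{241077} \approx 2.1733 \cdot 10^{9}$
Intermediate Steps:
$j = 2173312295$ ($j = 67247 - -2173245048 = 67247 + 2173245048 = 2173312295$)
$\left(k{\left(304,-448 \right)} + j\right) + \frac{1}{-241077} = \left(-448 + 2173312295\right) + \frac{1}{-241077} = 2173311847 - \frac{1}{241077} = \frac{523935500139218}{241077}$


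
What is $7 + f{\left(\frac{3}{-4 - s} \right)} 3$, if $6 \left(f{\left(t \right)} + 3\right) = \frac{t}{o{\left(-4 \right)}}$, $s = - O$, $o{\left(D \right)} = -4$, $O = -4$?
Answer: $- \frac{125}{64} \approx -1.9531$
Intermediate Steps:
$s = 4$ ($s = \left(-1\right) \left(-4\right) = 4$)
$f{\left(t \right)} = -3 - \frac{t}{24}$ ($f{\left(t \right)} = -3 + \frac{t \frac{1}{-4}}{6} = -3 + \frac{t \left(- \frac{1}{4}\right)}{6} = -3 + \frac{\left(- \frac{1}{4}\right) t}{6} = -3 - \frac{t}{24}$)
$7 + f{\left(\frac{3}{-4 - s} \right)} 3 = 7 + \left(-3 - \frac{3 \frac{1}{-4 - 4}}{24}\right) 3 = 7 + \left(-3 - \frac{3 \frac{1}{-8}}{24}\right) 3 = 7 + \left(-3 - \frac{3 \left(- \frac{1}{8}\right)}{24}\right) 3 = 7 + \left(-3 - - \frac{1}{64}\right) 3 = 7 + \left(-3 + \frac{1}{64}\right) 3 = 7 - \frac{573}{64} = - \frac{125}{64}$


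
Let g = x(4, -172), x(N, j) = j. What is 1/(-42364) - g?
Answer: 7286607/42364 ≈ 172.00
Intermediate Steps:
g = -172
1/(-42364) - g = 1/(-42364) - 1*(-172) = -1/42364 + 172 = 7286607/42364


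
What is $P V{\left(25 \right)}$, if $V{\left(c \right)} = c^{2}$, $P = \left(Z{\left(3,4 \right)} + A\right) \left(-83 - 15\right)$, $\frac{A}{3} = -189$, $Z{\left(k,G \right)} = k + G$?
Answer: $34300000$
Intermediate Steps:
$Z{\left(k,G \right)} = G + k$
$A = -567$ ($A = 3 \left(-189\right) = -567$)
$P = 54880$ ($P = \left(\left(4 + 3\right) - 567\right) \left(-83 - 15\right) = \left(7 - 567\right) \left(-98\right) = \left(-560\right) \left(-98\right) = 54880$)
$P V{\left(25 \right)} = 54880 \cdot 25^{2} = 54880 \cdot 625 = 34300000$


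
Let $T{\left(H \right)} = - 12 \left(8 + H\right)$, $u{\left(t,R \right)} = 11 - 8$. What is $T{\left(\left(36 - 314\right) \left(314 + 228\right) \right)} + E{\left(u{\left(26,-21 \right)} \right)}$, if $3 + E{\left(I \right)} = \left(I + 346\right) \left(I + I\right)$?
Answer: $1810107$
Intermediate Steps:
$u{\left(t,R \right)} = 3$
$E{\left(I \right)} = -3 + 2 I \left(346 + I\right)$ ($E{\left(I \right)} = -3 + \left(I + 346\right) \left(I + I\right) = -3 + \left(346 + I\right) 2 I = -3 + 2 I \left(346 + I\right)$)
$T{\left(H \right)} = -96 - 12 H$
$T{\left(\left(36 - 314\right) \left(314 + 228\right) \right)} + E{\left(u{\left(26,-21 \right)} \right)} = \left(-96 - 12 \left(36 - 314\right) \left(314 + 228\right)\right) + \left(-3 + 2 \cdot 3^{2} + 692 \cdot 3\right) = \left(-96 - 12 \left(\left(-278\right) 542\right)\right) + \left(-3 + 2 \cdot 9 + 2076\right) = \left(-96 - -1808112\right) + \left(-3 + 18 + 2076\right) = \left(-96 + 1808112\right) + 2091 = 1808016 + 2091 = 1810107$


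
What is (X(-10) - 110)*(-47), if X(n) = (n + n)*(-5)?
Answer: 470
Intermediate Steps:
X(n) = -10*n (X(n) = (2*n)*(-5) = -10*n)
(X(-10) - 110)*(-47) = (-10*(-10) - 110)*(-47) = (100 - 110)*(-47) = -10*(-47) = 470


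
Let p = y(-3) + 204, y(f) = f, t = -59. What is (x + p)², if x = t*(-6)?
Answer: 308025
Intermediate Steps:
x = 354 (x = -59*(-6) = 354)
p = 201 (p = -3 + 204 = 201)
(x + p)² = (354 + 201)² = 555² = 308025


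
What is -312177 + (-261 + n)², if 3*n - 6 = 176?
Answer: -2448392/9 ≈ -2.7204e+5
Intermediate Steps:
n = 182/3 (n = 2 + (⅓)*176 = 2 + 176/3 = 182/3 ≈ 60.667)
-312177 + (-261 + n)² = -312177 + (-261 + 182/3)² = -312177 + (-601/3)² = -312177 + 361201/9 = -2448392/9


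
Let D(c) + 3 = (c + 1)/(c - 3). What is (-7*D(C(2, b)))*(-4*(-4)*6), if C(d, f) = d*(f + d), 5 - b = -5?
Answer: 1216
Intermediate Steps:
b = 10 (b = 5 - 1*(-5) = 5 + 5 = 10)
C(d, f) = d*(d + f)
D(c) = -3 + (1 + c)/(-3 + c) (D(c) = -3 + (c + 1)/(c - 3) = -3 + (1 + c)/(-3 + c))
(-7*D(C(2, b)))*(-4*(-4)*6) = (-14*(5 - 2*(2 + 10))/(-3 + 2*(2 + 10)))*(-4*(-4)*6) = (-14*(5 - 2*12)/(-3 + 2*12))*(16*6) = -14*(5 - 1*24)/(-3 + 24)*96 = -14*(5 - 24)/21*96 = -14*(-19)/21*96 = -7*(-38/21)*96 = (38/3)*96 = 1216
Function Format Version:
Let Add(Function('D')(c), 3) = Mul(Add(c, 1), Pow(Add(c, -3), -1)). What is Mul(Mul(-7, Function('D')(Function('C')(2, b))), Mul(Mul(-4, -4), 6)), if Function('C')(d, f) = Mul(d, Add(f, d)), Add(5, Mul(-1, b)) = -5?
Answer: 1216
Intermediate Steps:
b = 10 (b = Add(5, Mul(-1, -5)) = Add(5, 5) = 10)
Function('C')(d, f) = Mul(d, Add(d, f))
Function('D')(c) = Add(-3, Mul(Pow(Add(-3, c), -1), Add(1, c))) (Function('D')(c) = Add(-3, Mul(Add(c, 1), Pow(Add(c, -3), -1))) = Add(-3, Mul(Add(1, c), Pow(Add(-3, c), -1))) = Add(-3, Mul(Pow(Add(-3, c), -1), Add(1, c))))
Mul(Mul(-7, Function('D')(Function('C')(2, b))), Mul(Mul(-4, -4), 6)) = Mul(Mul(-7, Mul(2, Pow(Add(-3, Mul(2, Add(2, 10))), -1), Add(5, Mul(-1, Mul(2, Add(2, 10)))))), Mul(Mul(-4, -4), 6)) = Mul(Mul(-7, Mul(2, Pow(Add(-3, Mul(2, 12)), -1), Add(5, Mul(-1, Mul(2, 12))))), Mul(16, 6)) = Mul(Mul(-7, Mul(2, Pow(Add(-3, 24), -1), Add(5, Mul(-1, 24)))), 96) = Mul(Mul(-7, Mul(2, Pow(21, -1), Add(5, -24))), 96) = Mul(Mul(-7, Mul(2, Rational(1, 21), -19)), 96) = Mul(Mul(-7, Rational(-38, 21)), 96) = Mul(Rational(38, 3), 96) = 1216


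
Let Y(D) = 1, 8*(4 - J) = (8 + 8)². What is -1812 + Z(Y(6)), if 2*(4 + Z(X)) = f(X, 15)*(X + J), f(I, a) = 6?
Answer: -1897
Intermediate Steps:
J = -28 (J = 4 - (8 + 8)²/8 = 4 - ⅛*16² = 4 - ⅛*256 = 4 - 32 = -28)
Z(X) = -88 + 3*X (Z(X) = -4 + (6*(X - 28))/2 = -4 + (6*(-28 + X))/2 = -4 + (-168 + 6*X)/2 = -4 + (-84 + 3*X) = -88 + 3*X)
-1812 + Z(Y(6)) = -1812 + (-88 + 3*1) = -1812 + (-88 + 3) = -1812 - 85 = -1897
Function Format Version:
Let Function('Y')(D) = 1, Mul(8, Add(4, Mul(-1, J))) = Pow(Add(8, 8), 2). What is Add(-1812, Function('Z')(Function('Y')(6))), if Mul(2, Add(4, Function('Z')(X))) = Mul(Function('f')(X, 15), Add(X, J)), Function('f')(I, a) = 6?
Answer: -1897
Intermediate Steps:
J = -28 (J = Add(4, Mul(Rational(-1, 8), Pow(Add(8, 8), 2))) = Add(4, Mul(Rational(-1, 8), Pow(16, 2))) = Add(4, Mul(Rational(-1, 8), 256)) = Add(4, -32) = -28)
Function('Z')(X) = Add(-88, Mul(3, X)) (Function('Z')(X) = Add(-4, Mul(Rational(1, 2), Mul(6, Add(X, -28)))) = Add(-4, Mul(Rational(1, 2), Mul(6, Add(-28, X)))) = Add(-4, Mul(Rational(1, 2), Add(-168, Mul(6, X)))) = Add(-4, Add(-84, Mul(3, X))) = Add(-88, Mul(3, X)))
Add(-1812, Function('Z')(Function('Y')(6))) = Add(-1812, Add(-88, Mul(3, 1))) = Add(-1812, Add(-88, 3)) = Add(-1812, -85) = -1897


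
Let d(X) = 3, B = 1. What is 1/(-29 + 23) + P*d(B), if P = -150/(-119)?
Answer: 2581/714 ≈ 3.6148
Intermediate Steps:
P = 150/119 (P = -150*(-1/119) = 150/119 ≈ 1.2605)
1/(-29 + 23) + P*d(B) = 1/(-29 + 23) + (150/119)*3 = 1/(-6) + 450/119 = -1/6 + 450/119 = 2581/714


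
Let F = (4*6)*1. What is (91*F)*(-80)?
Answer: -174720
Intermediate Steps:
F = 24 (F = 24*1 = 24)
(91*F)*(-80) = (91*24)*(-80) = 2184*(-80) = -174720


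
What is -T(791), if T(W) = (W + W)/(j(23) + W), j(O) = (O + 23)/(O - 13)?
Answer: -3955/1989 ≈ -1.9884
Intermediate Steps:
j(O) = (23 + O)/(-13 + O)
T(W) = 2*W/(23/5 + W) (T(W) = (W + W)/((23 + 23)/(-13 + 23) + W) = (2*W)/(46/10 + W) = (2*W)/((⅒)*46 + W) = (2*W)/(23/5 + W) = 2*W/(23/5 + W))
-T(791) = -10*791/(23 + 5*791) = -10*791/(23 + 3955) = -10*791/3978 = -1*3955/1989 = -3955/1989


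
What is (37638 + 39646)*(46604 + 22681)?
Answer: 5354621940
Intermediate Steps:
(37638 + 39646)*(46604 + 22681) = 77284*69285 = 5354621940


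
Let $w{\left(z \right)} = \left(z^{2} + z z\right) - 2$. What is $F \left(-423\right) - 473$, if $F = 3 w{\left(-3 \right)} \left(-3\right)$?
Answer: $60439$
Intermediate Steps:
$w{\left(z \right)} = -2 + 2 z^{2}$ ($w{\left(z \right)} = \left(z^{2} + z^{2}\right) - 2 = 2 z^{2} - 2 = -2 + 2 z^{2}$)
$F = -144$ ($F = 3 \left(-2 + 2 \left(-3\right)^{2}\right) \left(-3\right) = 3 \left(-2 + 2 \cdot 9\right) \left(-3\right) = 3 \left(-2 + 18\right) \left(-3\right) = 3 \cdot 16 \left(-3\right) = 48 \left(-3\right) = -144$)
$F \left(-423\right) - 473 = \left(-144\right) \left(-423\right) - 473 = 60912 - 473 = 60439$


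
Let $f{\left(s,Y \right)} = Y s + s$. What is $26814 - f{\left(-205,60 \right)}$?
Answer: $39319$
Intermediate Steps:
$f{\left(s,Y \right)} = s + Y s$
$26814 - f{\left(-205,60 \right)} = 26814 - - 205 \left(1 + 60\right) = 26814 - \left(-205\right) 61 = 26814 - -12505 = 26814 + 12505 = 39319$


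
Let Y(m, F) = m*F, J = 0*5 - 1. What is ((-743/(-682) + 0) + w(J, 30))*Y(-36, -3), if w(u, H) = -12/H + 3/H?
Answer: 145368/1705 ≈ 85.260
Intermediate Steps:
J = -1 (J = 0 - 1 = -1)
w(u, H) = -9/H
Y(m, F) = F*m
((-743/(-682) + 0) + w(J, 30))*Y(-36, -3) = ((-743/(-682) + 0) - 9/30)*(-3*(-36)) = ((-743*(-1/682) + 0) - 9*1/30)*108 = ((743/682 + 0) - 3/10)*108 = (743/682 - 3/10)*108 = (1346/1705)*108 = 145368/1705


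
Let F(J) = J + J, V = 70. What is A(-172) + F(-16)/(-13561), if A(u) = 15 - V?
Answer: -745823/13561 ≈ -54.998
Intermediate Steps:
F(J) = 2*J
A(u) = -55 (A(u) = 15 - 1*70 = 15 - 70 = -55)
A(-172) + F(-16)/(-13561) = -55 + (2*(-16))/(-13561) = -55 - 32*(-1/13561) = -55 + 32/13561 = -745823/13561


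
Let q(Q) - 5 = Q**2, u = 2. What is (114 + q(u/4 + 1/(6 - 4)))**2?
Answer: 14400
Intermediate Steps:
q(Q) = 5 + Q**2
(114 + q(u/4 + 1/(6 - 4)))**2 = (114 + (5 + (2/4 + 1/(6 - 4))**2))**2 = (114 + (5 + (2*(1/4) + 1/2)**2))**2 = (114 + (5 + (1/2 + 1*(1/2))**2))**2 = (114 + (5 + (1/2 + 1/2)**2))**2 = (114 + (5 + 1**2))**2 = (114 + (5 + 1))**2 = (114 + 6)**2 = 120**2 = 14400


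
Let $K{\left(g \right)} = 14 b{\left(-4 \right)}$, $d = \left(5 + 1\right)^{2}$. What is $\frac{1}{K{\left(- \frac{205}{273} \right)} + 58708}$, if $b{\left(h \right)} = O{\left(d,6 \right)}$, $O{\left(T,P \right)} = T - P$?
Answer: $\frac{1}{59128} \approx 1.6912 \cdot 10^{-5}$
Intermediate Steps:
$d = 36$ ($d = 6^{2} = 36$)
$b{\left(h \right)} = 30$ ($b{\left(h \right)} = 36 - 6 = 30$)
$K{\left(g \right)} = 420$ ($K{\left(g \right)} = 14 \cdot 30 = 420$)
$\frac{1}{K{\left(- \frac{205}{273} \right)} + 58708} = \frac{1}{420 + 58708} = \frac{1}{59128}$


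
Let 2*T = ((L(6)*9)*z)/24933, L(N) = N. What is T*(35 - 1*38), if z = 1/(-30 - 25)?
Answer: 27/457105 ≈ 5.9067e-5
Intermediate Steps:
z = -1/55 (z = 1/(-55) = -1/55 ≈ -0.018182)
T = -9/457105 (T = (((6*9)*(-1/55))/24933)/2 = ((54*(-1/55))*(1/24933))/2 = (-54/55*1/24933)/2 = (½)*(-18/457105) = -9/457105 ≈ -1.9689e-5)
T*(35 - 1*38) = -9*(35 - 1*38)/457105 = -9*(35 - 38)/457105 = -9/457105*(-3) = 27/457105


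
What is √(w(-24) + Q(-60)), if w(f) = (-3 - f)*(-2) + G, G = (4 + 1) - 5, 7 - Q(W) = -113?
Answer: √78 ≈ 8.8318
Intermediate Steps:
Q(W) = 120 (Q(W) = 7 - 1*(-113) = 7 + 113 = 120)
G = 0 (G = 5 - 5 = 0)
w(f) = 6 + 2*f (w(f) = (-3 - f)*(-2) + 0 = (6 + 2*f) + 0 = 6 + 2*f)
√(w(-24) + Q(-60)) = √((6 + 2*(-24)) + 120) = √((6 - 48) + 120) = √(-42 + 120) = √78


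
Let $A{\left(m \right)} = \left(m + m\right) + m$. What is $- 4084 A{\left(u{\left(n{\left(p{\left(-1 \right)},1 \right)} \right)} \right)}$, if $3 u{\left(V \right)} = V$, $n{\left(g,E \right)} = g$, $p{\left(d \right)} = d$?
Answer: $4084$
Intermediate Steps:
$u{\left(V \right)} = \frac{V}{3}$
$A{\left(m \right)} = 3 m$ ($A{\left(m \right)} = 2 m + m = 3 m$)
$- 4084 A{\left(u{\left(n{\left(p{\left(-1 \right)},1 \right)} \right)} \right)} = - 4084 \cdot 3 \cdot \frac{1}{3} \left(-1\right) = - 4084 \cdot 3 \left(- \frac{1}{3}\right) = \left(-4084\right) \left(-1\right) = 4084$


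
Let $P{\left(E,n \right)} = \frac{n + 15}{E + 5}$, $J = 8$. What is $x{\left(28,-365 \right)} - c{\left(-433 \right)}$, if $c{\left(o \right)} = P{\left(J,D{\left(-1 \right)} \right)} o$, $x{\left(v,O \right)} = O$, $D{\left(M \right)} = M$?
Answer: $\frac{1317}{13} \approx 101.31$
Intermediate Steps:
$P{\left(E,n \right)} = \frac{15 + n}{5 + E}$
$c{\left(o \right)} = \frac{14 o}{13}$ ($c{\left(o \right)} = \frac{15 - 1}{5 + 8} o = \frac{1}{13} \cdot 14 o = \frac{14 o}{13}$)
$x{\left(28,-365 \right)} - c{\left(-433 \right)} = -365 - \frac{14}{13} \left(-433\right) = -365 - - \frac{6062}{13} = -365 + \frac{6062}{13} = \frac{1317}{13}$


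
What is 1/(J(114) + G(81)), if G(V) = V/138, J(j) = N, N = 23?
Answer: 46/1085 ≈ 0.042396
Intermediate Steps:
J(j) = 23
G(V) = V/138 (G(V) = V*(1/138) = V/138)
1/(J(114) + G(81)) = 1/(23 + (1/138)*81) = 1/(23 + 27/46) = 1/(1085/46) = 46/1085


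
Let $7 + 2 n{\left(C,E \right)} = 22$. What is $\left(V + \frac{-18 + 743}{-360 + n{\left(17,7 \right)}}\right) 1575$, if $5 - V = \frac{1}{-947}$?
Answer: $\frac{206401650}{44509} \approx 4637.3$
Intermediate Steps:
$n{\left(C,E \right)} = \frac{15}{2}$ ($n{\left(C,E \right)} = - \frac{7}{2} + \frac{1}{2} \cdot 22 = - \frac{7}{2} + 11 = \frac{15}{2}$)
$V = \frac{4736}{947}$ ($V = 5 - \frac{1}{-947} = 5 - - \frac{1}{947} = 5 + \frac{1}{947} = \frac{4736}{947} \approx 5.0011$)
$\left(V + \frac{-18 + 743}{-360 + n{\left(17,7 \right)}}\right) 1575 = \left(\frac{4736}{947} + \frac{-18 + 743}{-360 + \frac{15}{2}}\right) 1575 = \left(\frac{4736}{947} + \frac{725}{- \frac{705}{2}}\right) 1575 = \left(\frac{4736}{947} + 725 \left(- \frac{2}{705}\right)\right) 1575 = \left(\frac{4736}{947} - \frac{290}{141}\right) 1575 = \frac{393146}{133527} \cdot 1575 = \frac{206401650}{44509}$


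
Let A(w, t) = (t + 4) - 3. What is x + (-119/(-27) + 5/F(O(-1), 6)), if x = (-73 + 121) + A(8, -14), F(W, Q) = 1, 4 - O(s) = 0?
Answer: 1199/27 ≈ 44.407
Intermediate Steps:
O(s) = 4 (O(s) = 4 - 1*0 = 4 + 0 = 4)
A(w, t) = 1 + t (A(w, t) = (4 + t) - 3 = 1 + t)
x = 35 (x = (-73 + 121) + (1 - 14) = 48 - 13 = 35)
x + (-119/(-27) + 5/F(O(-1), 6)) = 35 + (-119/(-27) + 5/1) = 35 + (-119*(-1/27) + 5*1) = 35 + (119/27 + 5) = 35 + 254/27 = 1199/27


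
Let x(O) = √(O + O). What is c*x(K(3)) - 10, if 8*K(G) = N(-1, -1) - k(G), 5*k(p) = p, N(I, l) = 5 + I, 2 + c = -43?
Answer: -10 - 9*√85/2 ≈ -51.488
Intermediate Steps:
c = -45 (c = -2 - 43 = -45)
k(p) = p/5
K(G) = ½ - G/40 (K(G) = ((5 - 1) - G/5)/8 = (4 - G/5)/8 = ½ - G/40)
x(O) = √2*√O (x(O) = √(2*O) = √2*√O)
c*x(K(3)) - 10 = -45*√2*√(½ - 1/40*3) - 10 = -45*√2*√(½ - 3/40) - 10 = -45*√2*√(17/40) - 10 = -45*√2*√170/20 - 10 = -9*√85/2 - 10 = -10 - 9*√85/2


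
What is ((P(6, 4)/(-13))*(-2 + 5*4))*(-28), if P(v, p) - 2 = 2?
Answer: 2016/13 ≈ 155.08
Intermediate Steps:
P(v, p) = 4 (P(v, p) = 2 + 2 = 4)
((P(6, 4)/(-13))*(-2 + 5*4))*(-28) = ((4/(-13))*(-2 + 5*4))*(-28) = ((4*(-1/13))*(-2 + 20))*(-28) = -4/13*18*(-28) = -72/13*(-28) = 2016/13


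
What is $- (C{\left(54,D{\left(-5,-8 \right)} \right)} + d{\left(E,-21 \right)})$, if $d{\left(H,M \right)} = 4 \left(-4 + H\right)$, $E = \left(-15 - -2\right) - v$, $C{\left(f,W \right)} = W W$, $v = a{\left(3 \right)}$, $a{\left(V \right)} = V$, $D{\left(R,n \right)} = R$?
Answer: $55$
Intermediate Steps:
$v = 3$
$C{\left(f,W \right)} = W^{2}$
$E = -16$ ($E = \left(-15 - -2\right) - 3 = \left(-15 + 2\right) - 3 = -13 - 3 = -16$)
$d{\left(H,M \right)} = -16 + 4 H$
$- (C{\left(54,D{\left(-5,-8 \right)} \right)} + d{\left(E,-21 \right)}) = - (\left(-5\right)^{2} + \left(-16 + 4 \left(-16\right)\right)) = - (25 - 80) = \left(-1\right) \left(-55\right) = 55$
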